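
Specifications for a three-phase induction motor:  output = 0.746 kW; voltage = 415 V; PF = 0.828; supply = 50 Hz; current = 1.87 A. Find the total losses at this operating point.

367 W

P_in = √3·V·I·cosφ = 1.732×415×1.87×0.828 = 1113 W
P_out = 746 W
Losses = P_in − P_out = 1113 − 746 = 367 W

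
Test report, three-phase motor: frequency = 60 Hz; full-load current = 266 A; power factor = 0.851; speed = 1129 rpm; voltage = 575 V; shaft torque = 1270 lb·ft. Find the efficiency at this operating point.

90.3 %

τ = 1270 lb·ft × 1.356 = 1722 N·m
ω = 2π × 1129/60 = 118.2 rad/s; P_out = τω = 1722 × 118.2 = 203540 W
P_in = √3·V_L·I_L·cosφ = 1.732 × 575 × 266 × 0.851 = 225438 W
η = P_out / P_in = 203540 / 225438 = 0.903 = 90.3%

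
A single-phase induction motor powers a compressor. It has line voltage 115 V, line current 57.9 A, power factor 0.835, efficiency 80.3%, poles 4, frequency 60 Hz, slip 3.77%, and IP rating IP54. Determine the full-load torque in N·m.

24.6 N·m

P_in = V·I·cosφ = 115 × 57.9 × 0.835 = 5560 W
P_out = η·P_in = 0.803 × 5560 = 4465 W
n_s = 120×60/4 = 1800 rpm; n = 1800×(1−0.0377) = 1732 rpm
ω = 2π×1732/60 = 181.4 rad/s
τ = P_out/ω = 4465/181.4 = 24.6 N·m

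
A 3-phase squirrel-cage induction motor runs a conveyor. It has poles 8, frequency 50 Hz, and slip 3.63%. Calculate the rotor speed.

723 rpm

n_s = 120f/p = 120×50/8 = 750 rpm
n = n_s(1 − s) = 750 × (1 − 0.0363) = 723 rpm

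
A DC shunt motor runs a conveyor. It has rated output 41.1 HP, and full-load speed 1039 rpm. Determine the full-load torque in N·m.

282 N·m

P_out = 41.1 × 746 = 30661 W
ω = 2π × 1039/60 = 108.8 rad/s
τ = P_out/ω = 30661/108.8 = 282 N·m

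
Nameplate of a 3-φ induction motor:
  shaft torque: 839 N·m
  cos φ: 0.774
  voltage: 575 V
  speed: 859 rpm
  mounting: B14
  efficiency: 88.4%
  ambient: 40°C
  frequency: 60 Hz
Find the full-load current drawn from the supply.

ω = 2π×859/60 = 89.95 rad/s; P_out = τω = 839 × 89.95 = 75468 W
P_in = P_out / η = 75468 / 0.884 = 85371 W
I_L = P_in / (√3·V_L·cosφ) = 85371 / (1.732 × 575 × 0.774) = 111 A

111 A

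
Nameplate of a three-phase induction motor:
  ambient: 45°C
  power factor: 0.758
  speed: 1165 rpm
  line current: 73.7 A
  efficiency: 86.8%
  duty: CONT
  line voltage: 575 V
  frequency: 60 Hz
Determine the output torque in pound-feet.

P_in = √3·V·I·cosφ = 1.732 × 575 × 73.7 × 0.758 = 55636 W
P_out = η·P_in = 0.868 × 55636 = 48292 W
n = 1165 rpm
ω = 2π×1165/60 = 122 rad/s
τ = P_out/ω = 48292/122 = 395.8 N·m
In lb·ft: 395.8/1.356 = 292 lb·ft

292 lb·ft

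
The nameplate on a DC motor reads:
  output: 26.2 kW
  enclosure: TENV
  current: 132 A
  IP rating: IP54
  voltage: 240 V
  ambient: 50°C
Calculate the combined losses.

P_in = V·I = 240×132 = 31680 W
P_out = 26200 W
Losses = P_in − P_out = 31680 − 26200 = 5480 W

5480 W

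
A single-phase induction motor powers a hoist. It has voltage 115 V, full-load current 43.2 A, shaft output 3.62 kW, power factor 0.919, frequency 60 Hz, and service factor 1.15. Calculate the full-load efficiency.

P_out = 3.62 kW = 3620 W
P_in = V·I·cosφ = 115 × 43.2 × 0.919 = 4566 W
η = P_out / P_in = 3620 / 4566 = 0.793 = 79.3%

79.3 %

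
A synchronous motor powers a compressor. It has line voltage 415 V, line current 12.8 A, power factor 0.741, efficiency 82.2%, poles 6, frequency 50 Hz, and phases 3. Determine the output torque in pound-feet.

39.5 lb·ft

P_in = √3·V·I·cosφ = 1.732 × 415 × 12.8 × 0.741 = 6817 W
P_out = η·P_in = 0.822 × 6817 = 5604 W
n = n_s = 120×50/6 = 1000 rpm (synchronous)
ω = 2π×1000/60 = 104.7 rad/s
τ = P_out/ω = 5604/104.7 = 53.52 N·m
In lb·ft: 53.52/1.356 = 39.5 lb·ft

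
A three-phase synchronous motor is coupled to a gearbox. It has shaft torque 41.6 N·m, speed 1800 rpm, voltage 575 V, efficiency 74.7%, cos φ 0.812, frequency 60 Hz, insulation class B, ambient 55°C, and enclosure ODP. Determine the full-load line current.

ω = 2π×1800/60 = 188.5 rad/s; P_out = τω = 41.6 × 188.5 = 7842 W
P_in = P_out / η = 7842 / 0.747 = 10498 W
I_L = P_in / (√3·V_L·cosφ) = 10498 / (1.732 × 575 × 0.812) = 13 A

13 A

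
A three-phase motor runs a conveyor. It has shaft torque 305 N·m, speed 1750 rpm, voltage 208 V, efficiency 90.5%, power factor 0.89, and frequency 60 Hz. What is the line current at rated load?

193 A

ω = 2π×1750/60 = 183.3 rad/s; P_out = τω = 305 × 183.3 = 55907 W
P_in = P_out / η = 55907 / 0.905 = 61776 W
I_L = P_in / (√3·V_L·cosφ) = 61776 / (1.732 × 208 × 0.89) = 193 A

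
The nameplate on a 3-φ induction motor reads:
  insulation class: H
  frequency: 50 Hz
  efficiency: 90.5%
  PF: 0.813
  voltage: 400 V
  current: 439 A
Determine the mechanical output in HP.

P_in = √3·V·I·cosφ = 1.732 × 400 × 439 × 0.813 = 247265 W
P_out = η·P_in = 0.905 × 247265 = 223775 W
= 223775/746 = 300 HP

300 HP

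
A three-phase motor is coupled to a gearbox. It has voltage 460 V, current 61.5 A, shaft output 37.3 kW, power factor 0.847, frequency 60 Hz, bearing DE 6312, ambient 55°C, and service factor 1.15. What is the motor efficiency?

89.9 %

P_out = 37.3 kW = 37300 W
P_in = √3·V_L·I_L·cosφ = 1.732 × 460 × 61.5 × 0.847 = 41502 W
η = P_out / P_in = 37300 / 41502 = 0.899 = 89.9%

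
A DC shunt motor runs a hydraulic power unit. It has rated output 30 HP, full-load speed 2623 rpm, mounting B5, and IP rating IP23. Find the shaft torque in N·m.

P_out = 30 × 746 = 22380 W
ω = 2π × 2623/60 = 274.7 rad/s
τ = P_out/ω = 22380/274.7 = 81.5 N·m

81.5 N·m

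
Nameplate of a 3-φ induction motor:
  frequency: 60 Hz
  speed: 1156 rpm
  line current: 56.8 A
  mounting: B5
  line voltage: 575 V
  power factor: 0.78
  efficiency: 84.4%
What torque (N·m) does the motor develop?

P_in = √3·V·I·cosφ = 1.732 × 575 × 56.8 × 0.78 = 44122 W
P_out = η·P_in = 0.844 × 44122 = 37239 W
n = 1156 rpm
ω = 2π×1156/60 = 121.1 rad/s
τ = P_out/ω = 37239/121.1 = 308 N·m

308 N·m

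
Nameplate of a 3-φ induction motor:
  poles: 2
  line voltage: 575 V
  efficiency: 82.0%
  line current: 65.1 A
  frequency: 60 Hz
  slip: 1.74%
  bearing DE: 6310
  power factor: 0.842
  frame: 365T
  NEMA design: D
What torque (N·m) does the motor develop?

121 N·m

P_in = √3·V·I·cosφ = 1.732 × 575 × 65.1 × 0.842 = 54589 W
P_out = η·P_in = 0.82 × 54589 = 44763 W
n_s = 120×60/2 = 3600 rpm; n = 3600×(1−0.0174) = 3537 rpm
ω = 2π×3537/60 = 370.4 rad/s
τ = P_out/ω = 44763/370.4 = 121 N·m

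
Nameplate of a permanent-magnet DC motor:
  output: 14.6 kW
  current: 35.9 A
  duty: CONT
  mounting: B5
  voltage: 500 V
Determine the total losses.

P_in = V·I = 500×35.9 = 17950 W
P_out = 14600 W
Losses = P_in − P_out = 17950 − 14600 = 3350 W

3.35 kW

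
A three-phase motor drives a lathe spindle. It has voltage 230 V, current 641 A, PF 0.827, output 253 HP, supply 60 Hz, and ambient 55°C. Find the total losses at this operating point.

P_in = √3·V·I·cosφ = 1.732×230×641×0.827 = 211173 W
P_out = 253×746 = 188738 W
Losses = P_in − P_out = 211173 − 188738 = 22435 W

22400 W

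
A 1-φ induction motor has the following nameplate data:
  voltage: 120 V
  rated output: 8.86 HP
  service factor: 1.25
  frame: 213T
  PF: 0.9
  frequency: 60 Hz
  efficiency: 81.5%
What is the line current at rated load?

P_out = 8.86 × 746 = 6610 W
P_in = P_out / η = 6610 / 0.815 = 8110 W
I = P_in / (V·cosφ) = 8110 / (120 × 0.9) = 75.1 A

75.1 A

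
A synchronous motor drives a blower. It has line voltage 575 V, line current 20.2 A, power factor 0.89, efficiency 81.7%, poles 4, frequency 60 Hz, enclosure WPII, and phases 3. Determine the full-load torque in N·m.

77.6 N·m

P_in = √3·V·I·cosφ = 1.732 × 575 × 20.2 × 0.89 = 17904 W
P_out = η·P_in = 0.817 × 17904 = 14628 W
n = n_s = 120×60/4 = 1800 rpm (synchronous)
ω = 2π×1800/60 = 188.5 rad/s
τ = P_out/ω = 14628/188.5 = 77.6 N·m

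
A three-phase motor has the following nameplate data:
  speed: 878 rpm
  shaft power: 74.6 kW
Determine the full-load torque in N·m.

ω = 2π × 878/60 = 91.94 rad/s
τ = P/ω = 74600/91.94 = 811 N·m

811 N·m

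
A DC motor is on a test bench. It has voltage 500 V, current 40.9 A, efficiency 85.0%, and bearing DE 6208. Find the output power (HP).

23.3 HP

P_in = V·I = 500 × 40.9 = 20450 W
P_out = η·P_in = 0.85 × 20450 = 17383 W
= 17383/746 = 23.3 HP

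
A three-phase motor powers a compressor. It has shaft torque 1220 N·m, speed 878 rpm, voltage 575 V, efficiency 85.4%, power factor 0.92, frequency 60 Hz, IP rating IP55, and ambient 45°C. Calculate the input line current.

ω = 2π×878/60 = 91.94 rad/s; P_out = τω = 1220 × 91.94 = 112167 W
P_in = P_out / η = 112167 / 0.854 = 131343 W
I_L = P_in / (√3·V_L·cosφ) = 131343 / (1.732 × 575 × 0.92) = 143 A

143 A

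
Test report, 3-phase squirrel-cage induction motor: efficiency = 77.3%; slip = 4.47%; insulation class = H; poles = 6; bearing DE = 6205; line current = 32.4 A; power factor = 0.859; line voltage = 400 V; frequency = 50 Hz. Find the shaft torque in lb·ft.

110 lb·ft

P_in = √3·V·I·cosφ = 1.732 × 400 × 32.4 × 0.859 = 19282 W
P_out = η·P_in = 0.773 × 19282 = 14905 W
n_s = 120×50/6 = 1000 rpm; n = 1000×(1−0.0447) = 955 rpm
ω = 2π×955/60 = 100 rad/s
τ = P_out/ω = 14905/100 = 149.1 N·m
In lb·ft: 149.1/1.356 = 110 lb·ft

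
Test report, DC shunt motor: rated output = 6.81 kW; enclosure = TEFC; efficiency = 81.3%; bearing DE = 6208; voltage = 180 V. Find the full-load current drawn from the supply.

P_out = 6.81 kW = 6810 W
P_in = P_out / η = 6810 / 0.813 = 8376 W
I = P_in / V = 8376 / 180 = 46.5 A

46.5 A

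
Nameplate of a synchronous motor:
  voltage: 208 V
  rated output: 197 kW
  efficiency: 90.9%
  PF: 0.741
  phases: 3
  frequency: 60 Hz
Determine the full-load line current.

812 A

P_out = 197 kW = 197000 W
P_in = P_out / η = 197000 / 0.909 = 216722 W
I_L = P_in / (√3·V_L·cosφ) = 216722 / (1.732 × 208 × 0.741) = 812 A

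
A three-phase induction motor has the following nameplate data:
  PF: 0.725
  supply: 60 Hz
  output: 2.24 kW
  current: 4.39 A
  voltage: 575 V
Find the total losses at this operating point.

930 W

P_in = √3·V·I·cosφ = 1.732×575×4.39×0.725 = 3170 W
P_out = 2240 W
Losses = P_in − P_out = 3170 − 2240 = 930 W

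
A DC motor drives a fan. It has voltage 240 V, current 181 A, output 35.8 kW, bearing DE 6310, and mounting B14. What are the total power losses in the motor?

P_in = V·I = 240×181 = 43440 W
P_out = 35800 W
Losses = P_in − P_out = 43440 − 35800 = 7640 W

7.64 kW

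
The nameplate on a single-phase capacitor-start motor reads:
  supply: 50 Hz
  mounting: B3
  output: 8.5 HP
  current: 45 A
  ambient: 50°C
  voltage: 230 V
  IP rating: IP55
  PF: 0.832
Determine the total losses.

2270 W

P_in = V·I·cosφ = 230×45×0.832 = 8611 W
P_out = 8.5×746 = 6341 W
Losses = P_in − P_out = 8611 − 6341 = 2270 W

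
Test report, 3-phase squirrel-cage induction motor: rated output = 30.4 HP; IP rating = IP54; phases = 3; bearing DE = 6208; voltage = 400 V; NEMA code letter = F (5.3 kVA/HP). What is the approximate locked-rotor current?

233 A

S_LR = 5.3 × 30.4 = 161.12 kVA
I_LR = S_LR/(√3·V_L) = 161120/(1.732×400) = 233 A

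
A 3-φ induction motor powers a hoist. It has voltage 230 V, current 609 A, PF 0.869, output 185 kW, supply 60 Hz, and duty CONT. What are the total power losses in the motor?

25.8 kW

P_in = √3·V·I·cosφ = 1.732×230×609×0.869 = 210820 W
P_out = 185000 W
Losses = P_in − P_out = 210820 − 185000 = 25820 W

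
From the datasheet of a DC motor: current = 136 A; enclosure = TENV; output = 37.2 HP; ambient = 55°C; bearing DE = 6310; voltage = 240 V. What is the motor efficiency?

P_out = 37.2 × 746 = 27751 W
P_in = V·I = 240 × 136 = 32640 W
η = P_out / P_in = 27751 / 32640 = 0.850 = 85.0%

85.0 %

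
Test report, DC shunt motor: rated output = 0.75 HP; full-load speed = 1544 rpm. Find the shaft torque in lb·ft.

P_out = 0.75 × 746 = 560 W
ω = 2π × 1544/60 = 161.7 rad/s
τ = P_out/ω = 560/161.7 = 3.463 N·m
In lb·ft: 3.463/1.356 = 2.55 lb·ft

2.55 lb·ft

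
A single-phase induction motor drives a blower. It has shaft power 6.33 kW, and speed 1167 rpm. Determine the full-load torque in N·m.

ω = 2π × 1167/60 = 122.2 rad/s
τ = P/ω = 6330/122.2 = 51.8 N·m

51.8 N·m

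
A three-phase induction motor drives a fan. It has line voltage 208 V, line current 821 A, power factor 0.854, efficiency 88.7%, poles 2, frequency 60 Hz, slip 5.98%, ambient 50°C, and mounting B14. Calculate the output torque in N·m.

632 N·m

P_in = √3·V·I·cosφ = 1.732 × 208 × 821 × 0.854 = 252588 W
P_out = η·P_in = 0.887 × 252588 = 224046 W
n_s = 120×60/2 = 3600 rpm; n = 3600×(1−0.0598) = 3385 rpm
ω = 2π×3385/60 = 354.5 rad/s
τ = P_out/ω = 224046/354.5 = 632 N·m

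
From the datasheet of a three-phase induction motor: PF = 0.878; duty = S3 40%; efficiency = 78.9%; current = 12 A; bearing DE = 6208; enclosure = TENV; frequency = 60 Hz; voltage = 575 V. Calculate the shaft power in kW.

P_in = √3·V·I·cosφ = 1.732 × 575 × 12 × 0.878 = 10493 W
P_out = η·P_in = 0.789 × 10493 = 8279 W

8.28 kW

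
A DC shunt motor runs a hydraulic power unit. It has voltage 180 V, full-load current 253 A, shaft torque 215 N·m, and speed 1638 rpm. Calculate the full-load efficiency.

ω = 2π × 1638/60 = 171.5 rad/s; P_out = τω = 215 × 171.5 = 36873 W
P_in = V·I = 180 × 253 = 45540 W
η = P_out / P_in = 36873 / 45540 = 0.810 = 81.0%

81.0 %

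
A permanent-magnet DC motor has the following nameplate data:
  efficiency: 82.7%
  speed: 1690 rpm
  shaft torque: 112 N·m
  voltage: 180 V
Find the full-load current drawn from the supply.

133 A

ω = 2π×1690/60 = 177 rad/s; P_out = τω = 112 × 177 = 19824 W
P_in = P_out / η = 19824 / 0.827 = 23971 W
I = P_in / V = 23971 / 180 = 133 A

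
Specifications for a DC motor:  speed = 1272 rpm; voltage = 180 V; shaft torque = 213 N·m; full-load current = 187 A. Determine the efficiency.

ω = 2π × 1272/60 = 133.2 rad/s; P_out = τω = 213 × 133.2 = 28372 W
P_in = V·I = 180 × 187 = 33660 W
η = P_out / P_in = 28372 / 33660 = 0.843 = 84.3%

84.3 %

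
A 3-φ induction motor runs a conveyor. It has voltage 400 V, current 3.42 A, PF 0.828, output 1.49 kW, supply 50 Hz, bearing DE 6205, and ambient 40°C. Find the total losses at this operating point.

472 W

P_in = √3·V·I·cosφ = 1.732×400×3.42×0.828 = 1962 W
P_out = 1490 W
Losses = P_in − P_out = 1962 − 1490 = 472 W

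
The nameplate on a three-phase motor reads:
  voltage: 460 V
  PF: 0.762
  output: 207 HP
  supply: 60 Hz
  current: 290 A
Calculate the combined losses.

21600 W

P_in = √3·V·I·cosφ = 1.732×460×290×0.762 = 176059 W
P_out = 207×746 = 154422 W
Losses = P_in − P_out = 176059 − 154422 = 21637 W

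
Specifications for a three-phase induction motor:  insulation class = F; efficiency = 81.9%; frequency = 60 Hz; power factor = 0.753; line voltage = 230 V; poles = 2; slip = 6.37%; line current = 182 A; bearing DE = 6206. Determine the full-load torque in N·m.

P_in = √3·V·I·cosφ = 1.732 × 230 × 182 × 0.753 = 54594 W
P_out = η·P_in = 0.819 × 54594 = 44712 W
n_s = 120×60/2 = 3600 rpm; n = 3600×(1−0.0637) = 3371 rpm
ω = 2π×3371/60 = 353 rad/s
τ = P_out/ω = 44712/353 = 127 N·m

127 N·m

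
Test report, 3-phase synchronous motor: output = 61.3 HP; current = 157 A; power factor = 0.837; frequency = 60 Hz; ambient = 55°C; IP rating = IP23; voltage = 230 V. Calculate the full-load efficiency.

87.4 %

P_out = 61.3 × 746 = 45730 W
P_in = √3·V_L·I_L·cosφ = 1.732 × 230 × 157 × 0.837 = 52348 W
η = P_out / P_in = 45730 / 52348 = 0.874 = 87.4%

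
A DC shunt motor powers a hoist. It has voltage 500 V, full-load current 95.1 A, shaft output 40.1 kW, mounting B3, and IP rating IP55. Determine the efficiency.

84.3 %

P_out = 40.1 kW = 40100 W
P_in = V·I = 500 × 95.1 = 47550 W
η = P_out / P_in = 40100 / 47550 = 0.843 = 84.3%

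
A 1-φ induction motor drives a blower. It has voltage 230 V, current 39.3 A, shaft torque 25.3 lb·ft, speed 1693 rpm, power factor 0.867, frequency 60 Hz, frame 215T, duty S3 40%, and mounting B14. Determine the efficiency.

τ = 25.3 lb·ft × 1.356 = 34.31 N·m
ω = 2π × 1693/60 = 177.3 rad/s; P_out = τω = 34.31 × 177.3 = 6083 W
P_in = V·I·cosφ = 230 × 39.3 × 0.867 = 7837 W
η = P_out / P_in = 6083 / 7837 = 0.776 = 77.6%

77.6 %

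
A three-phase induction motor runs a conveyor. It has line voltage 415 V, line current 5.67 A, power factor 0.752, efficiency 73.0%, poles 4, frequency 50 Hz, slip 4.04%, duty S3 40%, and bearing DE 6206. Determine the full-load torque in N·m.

P_in = √3·V·I·cosφ = 1.732 × 415 × 5.67 × 0.752 = 3065 W
P_out = η·P_in = 0.73 × 3065 = 2237 W
n_s = 120×50/4 = 1500 rpm; n = 1500×(1−0.0404) = 1439 rpm
ω = 2π×1439/60 = 150.7 rad/s
τ = P_out/ω = 2237/150.7 = 14.8 N·m

14.8 N·m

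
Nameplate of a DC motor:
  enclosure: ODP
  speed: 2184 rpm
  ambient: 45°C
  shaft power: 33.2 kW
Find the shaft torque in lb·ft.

107 lb·ft

ω = 2π × 2184/60 = 228.7 rad/s
τ = P/ω = 33200/228.7 = 145.2 N·m
In lb·ft: 145.2/1.356 = 107 lb·ft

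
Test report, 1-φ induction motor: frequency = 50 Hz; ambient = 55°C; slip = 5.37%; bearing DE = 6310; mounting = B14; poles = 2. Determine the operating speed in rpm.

n_s = 120f/p = 120×50/2 = 3000 rpm
n = n_s(1 − s) = 3000 × (1 − 0.0537) = 2839 rpm

2839 rpm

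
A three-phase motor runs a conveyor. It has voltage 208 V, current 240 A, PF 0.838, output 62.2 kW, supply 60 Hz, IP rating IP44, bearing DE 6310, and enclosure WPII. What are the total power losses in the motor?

10.3 kW

P_in = √3·V·I·cosφ = 1.732×208×240×0.838 = 72455 W
P_out = 62200 W
Losses = P_in − P_out = 72455 − 62200 = 10255 W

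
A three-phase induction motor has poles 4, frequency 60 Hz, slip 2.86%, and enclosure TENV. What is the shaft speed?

n_s = 120f/p = 120×60/4 = 1800 rpm
n = n_s(1 − s) = 1800 × (1 − 0.0286) = 1749 rpm

1749 rpm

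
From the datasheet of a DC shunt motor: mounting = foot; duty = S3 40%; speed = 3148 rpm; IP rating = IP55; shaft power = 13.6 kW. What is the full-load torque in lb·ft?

30.4 lb·ft

ω = 2π × 3148/60 = 329.7 rad/s
τ = P/ω = 13600/329.7 = 41.25 N·m
In lb·ft: 41.25/1.356 = 30.4 lb·ft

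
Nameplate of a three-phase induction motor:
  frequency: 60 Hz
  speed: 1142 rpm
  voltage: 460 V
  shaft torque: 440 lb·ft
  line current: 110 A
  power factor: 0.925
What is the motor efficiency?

τ = 440 lb·ft × 1.356 = 596.6 N·m
ω = 2π × 1142/60 = 119.6 rad/s; P_out = τω = 596.6 × 119.6 = 71353 W
P_in = √3·V_L·I_L·cosφ = 1.732 × 460 × 110 × 0.925 = 81066 W
η = P_out / P_in = 71353 / 81066 = 0.880 = 88.0%

88.0 %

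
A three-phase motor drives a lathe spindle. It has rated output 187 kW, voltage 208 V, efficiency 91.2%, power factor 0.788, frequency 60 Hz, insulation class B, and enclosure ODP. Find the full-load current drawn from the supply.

722 A

P_out = 187 kW = 187000 W
P_in = P_out / η = 187000 / 0.912 = 205044 W
I_L = P_in / (√3·V_L·cosφ) = 205044 / (1.732 × 208 × 0.788) = 722 A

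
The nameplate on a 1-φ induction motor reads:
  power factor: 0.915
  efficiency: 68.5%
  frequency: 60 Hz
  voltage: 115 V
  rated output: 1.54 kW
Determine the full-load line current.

P_out = 1.54 kW = 1540 W
P_in = P_out / η = 1540 / 0.685 = 2248 W
I = P_in / (V·cosφ) = 2248 / (115 × 0.915) = 21.4 A

21.4 A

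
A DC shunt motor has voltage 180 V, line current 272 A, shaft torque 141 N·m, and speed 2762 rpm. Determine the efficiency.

83.3 %

ω = 2π × 2762/60 = 289.2 rad/s; P_out = τω = 141 × 289.2 = 40777 W
P_in = V·I = 180 × 272 = 48960 W
η = P_out / P_in = 40777 / 48960 = 0.833 = 83.3%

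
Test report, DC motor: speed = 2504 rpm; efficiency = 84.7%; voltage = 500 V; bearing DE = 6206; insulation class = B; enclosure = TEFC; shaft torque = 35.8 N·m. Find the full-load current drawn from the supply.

ω = 2π×2504/60 = 262.2 rad/s; P_out = τω = 35.8 × 262.2 = 9387 W
P_in = P_out / η = 9387 / 0.847 = 11083 W
I = P_in / V = 11083 / 500 = 22.2 A

22.2 A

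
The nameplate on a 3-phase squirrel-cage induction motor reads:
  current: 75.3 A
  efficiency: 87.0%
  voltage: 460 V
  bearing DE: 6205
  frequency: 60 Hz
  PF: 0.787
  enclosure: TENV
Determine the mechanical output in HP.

55.1 HP

P_in = √3·V·I·cosφ = 1.732 × 460 × 75.3 × 0.787 = 47215 W
P_out = η·P_in = 0.87 × 47215 = 41077 W
= 41077/746 = 55.1 HP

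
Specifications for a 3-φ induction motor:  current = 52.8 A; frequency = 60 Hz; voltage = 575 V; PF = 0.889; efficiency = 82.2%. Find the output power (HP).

P_in = √3·V·I·cosφ = 1.732 × 575 × 52.8 × 0.889 = 46747 W
P_out = η·P_in = 0.822 × 46747 = 38426 W
= 38426/746 = 51.5 HP

51.5 HP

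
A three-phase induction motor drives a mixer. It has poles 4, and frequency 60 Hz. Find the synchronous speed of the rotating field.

1800 rpm

n_s = 120f/p = 120×60/4 = 1800 rpm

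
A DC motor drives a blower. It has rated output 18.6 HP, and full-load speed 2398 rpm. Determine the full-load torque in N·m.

55.3 N·m

P_out = 18.6 × 746 = 13876 W
ω = 2π × 2398/60 = 251.1 rad/s
τ = P_out/ω = 13876/251.1 = 55.3 N·m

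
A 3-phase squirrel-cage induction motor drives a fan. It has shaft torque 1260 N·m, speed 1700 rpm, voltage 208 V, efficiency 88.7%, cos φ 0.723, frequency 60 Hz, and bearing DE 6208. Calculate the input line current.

ω = 2π×1700/60 = 178 rad/s; P_out = τω = 1260 × 178 = 224280 W
P_in = P_out / η = 224280 / 0.887 = 252852 W
I_L = P_in / (√3·V_L·cosφ) = 252852 / (1.732 × 208 × 0.723) = 971 A

971 A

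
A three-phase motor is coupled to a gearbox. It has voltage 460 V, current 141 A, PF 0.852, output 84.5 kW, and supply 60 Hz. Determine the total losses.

P_in = √3·V·I·cosφ = 1.732×460×141×0.852 = 95712 W
P_out = 84500 W
Losses = P_in − P_out = 95712 − 84500 = 11212 W

11.2 kW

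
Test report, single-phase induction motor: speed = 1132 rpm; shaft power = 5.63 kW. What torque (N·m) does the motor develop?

47.5 N·m

ω = 2π × 1132/60 = 118.5 rad/s
τ = P/ω = 5630/118.5 = 47.5 N·m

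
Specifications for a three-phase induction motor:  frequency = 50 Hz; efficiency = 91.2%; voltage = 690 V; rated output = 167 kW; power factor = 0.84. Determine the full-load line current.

182 A

P_out = 167 kW = 167000 W
P_in = P_out / η = 167000 / 0.912 = 183114 W
I_L = P_in / (√3·V_L·cosφ) = 183114 / (1.732 × 690 × 0.84) = 182 A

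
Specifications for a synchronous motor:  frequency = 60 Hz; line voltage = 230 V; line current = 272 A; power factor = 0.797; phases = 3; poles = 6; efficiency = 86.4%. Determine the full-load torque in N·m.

P_in = √3·V·I·cosφ = 1.732 × 230 × 272 × 0.797 = 86358 W
P_out = η·P_in = 0.864 × 86358 = 74613 W
n = n_s = 120×60/6 = 1200 rpm (synchronous)
ω = 2π×1200/60 = 125.7 rad/s
τ = P_out/ω = 74613/125.7 = 594 N·m

594 N·m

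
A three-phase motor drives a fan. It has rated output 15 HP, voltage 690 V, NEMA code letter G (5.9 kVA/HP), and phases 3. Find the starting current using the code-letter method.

S_LR = 5.9 × 15 = 88.5 kVA
I_LR = S_LR/(√3·V_L) = 88500/(1.732×690) = 74.1 A

74.1 A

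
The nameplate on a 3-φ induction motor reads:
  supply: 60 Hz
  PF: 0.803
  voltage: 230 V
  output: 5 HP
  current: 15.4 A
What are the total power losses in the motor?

1.2 kW

P_in = √3·V·I·cosφ = 1.732×230×15.4×0.803 = 4926 W
P_out = 5×746 = 3730 W
Losses = P_in − P_out = 4926 − 3730 = 1196 W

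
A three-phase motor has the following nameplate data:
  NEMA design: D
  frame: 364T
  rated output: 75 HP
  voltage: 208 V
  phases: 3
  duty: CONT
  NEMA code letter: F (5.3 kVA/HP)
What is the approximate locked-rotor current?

S_LR = 5.3 × 75 = 397.5 kVA
I_LR = S_LR/(√3·V_L) = 397500/(1.732×208) = 1100 A

1100 A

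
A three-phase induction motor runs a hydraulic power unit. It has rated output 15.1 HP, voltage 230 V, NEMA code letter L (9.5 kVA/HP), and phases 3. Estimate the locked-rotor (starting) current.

360 A

S_LR = 9.5 × 15.1 = 143.45 kVA
I_LR = S_LR/(√3·V_L) = 143450/(1.732×230) = 360 A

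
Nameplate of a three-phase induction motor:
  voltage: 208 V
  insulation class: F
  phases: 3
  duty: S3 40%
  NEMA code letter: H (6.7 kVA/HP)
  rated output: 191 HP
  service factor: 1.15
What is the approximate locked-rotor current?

S_LR = 6.7 × 191 = 1279.7 kVA
I_LR = S_LR/(√3·V_L) = 1279700/(1.732×208) = 3550 A

3550 A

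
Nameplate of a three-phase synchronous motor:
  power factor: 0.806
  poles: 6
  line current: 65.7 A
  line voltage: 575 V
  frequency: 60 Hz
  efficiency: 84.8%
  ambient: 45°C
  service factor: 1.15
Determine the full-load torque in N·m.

356 N·m

P_in = √3·V·I·cosφ = 1.732 × 575 × 65.7 × 0.806 = 52737 W
P_out = η·P_in = 0.848 × 52737 = 44721 W
n = n_s = 120×60/6 = 1200 rpm (synchronous)
ω = 2π×1200/60 = 125.7 rad/s
τ = P_out/ω = 44721/125.7 = 356 N·m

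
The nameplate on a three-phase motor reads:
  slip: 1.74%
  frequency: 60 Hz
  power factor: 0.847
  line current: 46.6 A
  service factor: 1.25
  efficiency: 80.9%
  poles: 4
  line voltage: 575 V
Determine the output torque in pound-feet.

127 lb·ft

P_in = √3·V·I·cosφ = 1.732 × 575 × 46.6 × 0.847 = 39308 W
P_out = η·P_in = 0.809 × 39308 = 31800 W
n_s = 120×60/4 = 1800 rpm; n = 1800×(1−0.0174) = 1769 rpm
ω = 2π×1769/60 = 185.2 rad/s
τ = P_out/ω = 31800/185.2 = 171.7 N·m
In lb·ft: 171.7/1.356 = 127 lb·ft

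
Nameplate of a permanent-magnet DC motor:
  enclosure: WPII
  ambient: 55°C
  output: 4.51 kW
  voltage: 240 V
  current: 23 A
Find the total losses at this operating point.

P_in = V·I = 240×23 = 5520 W
P_out = 4510 W
Losses = P_in − P_out = 5520 − 4510 = 1010 W

1010 W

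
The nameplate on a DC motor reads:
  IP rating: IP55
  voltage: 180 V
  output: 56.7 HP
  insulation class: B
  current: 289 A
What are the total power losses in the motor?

9720 W

P_in = V·I = 180×289 = 52020 W
P_out = 56.7×746 = 42298 W
Losses = P_in − P_out = 52020 − 42298 = 9722 W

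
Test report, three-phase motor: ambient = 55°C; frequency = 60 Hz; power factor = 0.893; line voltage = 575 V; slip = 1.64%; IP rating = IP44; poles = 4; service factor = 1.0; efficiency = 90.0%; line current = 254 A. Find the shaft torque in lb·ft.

P_in = √3·V·I·cosφ = 1.732 × 575 × 254 × 0.893 = 225892 W
P_out = η·P_in = 0.9 × 225892 = 203303 W
n_s = 120×60/4 = 1800 rpm; n = 1800×(1−0.0164) = 1770 rpm
ω = 2π×1770/60 = 185.4 rad/s
τ = P_out/ω = 203303/185.4 = 1097 N·m
In lb·ft: 1097/1.356 = 809 lb·ft

809 lb·ft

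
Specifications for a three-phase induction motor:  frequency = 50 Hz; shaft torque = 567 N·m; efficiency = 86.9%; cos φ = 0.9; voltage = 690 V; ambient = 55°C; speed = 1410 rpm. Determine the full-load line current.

89.6 A

ω = 2π×1410/60 = 147.7 rad/s; P_out = τω = 567 × 147.7 = 83746 W
P_in = P_out / η = 83746 / 0.869 = 96371 W
I_L = P_in / (√3·V_L·cosφ) = 96371 / (1.732 × 690 × 0.9) = 89.6 A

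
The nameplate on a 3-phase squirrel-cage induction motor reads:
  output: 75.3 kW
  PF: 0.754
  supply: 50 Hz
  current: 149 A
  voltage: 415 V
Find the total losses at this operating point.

5.45 kW

P_in = √3·V·I·cosφ = 1.732×415×149×0.754 = 80752 W
P_out = 75300 W
Losses = P_in − P_out = 80752 − 75300 = 5452 W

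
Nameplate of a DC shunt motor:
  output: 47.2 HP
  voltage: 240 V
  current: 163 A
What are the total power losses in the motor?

3910 W

P_in = V·I = 240×163 = 39120 W
P_out = 47.2×746 = 35211 W
Losses = P_in − P_out = 39120 − 35211 = 3909 W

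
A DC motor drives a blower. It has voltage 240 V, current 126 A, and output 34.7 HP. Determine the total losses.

P_in = V·I = 240×126 = 30240 W
P_out = 34.7×746 = 25886 W
Losses = P_in − P_out = 30240 − 25886 = 4354 W

4.35 kW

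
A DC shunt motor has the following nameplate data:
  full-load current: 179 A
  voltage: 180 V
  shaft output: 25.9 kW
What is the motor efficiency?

80.4 %

P_out = 25.9 kW = 25900 W
P_in = V·I = 180 × 179 = 32220 W
η = P_out / P_in = 25900 / 32220 = 0.804 = 80.4%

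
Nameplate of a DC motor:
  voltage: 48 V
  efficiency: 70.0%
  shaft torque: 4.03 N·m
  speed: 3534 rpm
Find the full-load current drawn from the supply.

44.4 A

ω = 2π×3534/60 = 370.1 rad/s; P_out = τω = 4.03 × 370.1 = 1492 W
P_in = P_out / η = 1492 / 0.700 = 2131 W
I = P_in / V = 2131 / 48 = 44.4 A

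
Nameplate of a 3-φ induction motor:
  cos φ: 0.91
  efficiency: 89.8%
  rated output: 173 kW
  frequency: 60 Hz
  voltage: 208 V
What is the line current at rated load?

588 A

P_out = 173 kW = 173000 W
P_in = P_out / η = 173000 / 0.898 = 192650 W
I_L = P_in / (√3·V_L·cosφ) = 192650 / (1.732 × 208 × 0.91) = 588 A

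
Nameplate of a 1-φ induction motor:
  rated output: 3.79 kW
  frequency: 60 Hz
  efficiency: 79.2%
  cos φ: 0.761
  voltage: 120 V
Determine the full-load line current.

52.4 A

P_out = 3.79 kW = 3790 W
P_in = P_out / η = 3790 / 0.792 = 4785 W
I = P_in / (V·cosφ) = 4785 / (120 × 0.761) = 52.4 A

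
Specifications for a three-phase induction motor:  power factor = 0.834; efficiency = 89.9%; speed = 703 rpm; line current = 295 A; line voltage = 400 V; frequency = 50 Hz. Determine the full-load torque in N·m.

2080 N·m

P_in = √3·V·I·cosφ = 1.732 × 400 × 295 × 0.834 = 170450 W
P_out = η·P_in = 0.899 × 170450 = 153235 W
n = 703 rpm
ω = 2π×703/60 = 73.62 rad/s
τ = P_out/ω = 153235/73.62 = 2080 N·m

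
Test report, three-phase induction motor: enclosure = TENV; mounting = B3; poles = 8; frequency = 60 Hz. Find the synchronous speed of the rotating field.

900 rpm

n_s = 120f/p = 120×60/8 = 900 rpm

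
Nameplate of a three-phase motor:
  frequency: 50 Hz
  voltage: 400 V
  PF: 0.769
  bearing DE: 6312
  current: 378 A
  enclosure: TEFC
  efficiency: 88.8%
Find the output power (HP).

240 HP

P_in = √3·V·I·cosφ = 1.732 × 400 × 378 × 0.769 = 201384 W
P_out = η·P_in = 0.888 × 201384 = 178829 W
= 178829/746 = 240 HP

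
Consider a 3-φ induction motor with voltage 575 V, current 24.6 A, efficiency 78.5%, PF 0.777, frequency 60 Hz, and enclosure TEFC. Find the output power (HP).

20 HP

P_in = √3·V·I·cosφ = 1.732 × 575 × 24.6 × 0.777 = 19036 W
P_out = η·P_in = 0.785 × 19036 = 14943 W
= 14943/746 = 20 HP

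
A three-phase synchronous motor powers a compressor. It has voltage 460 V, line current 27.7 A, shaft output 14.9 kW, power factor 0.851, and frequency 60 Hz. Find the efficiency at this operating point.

P_out = 14.9 kW = 14900 W
P_in = √3·V_L·I_L·cosφ = 1.732 × 460 × 27.7 × 0.851 = 18781 W
η = P_out / P_in = 14900 / 18781 = 0.793 = 79.3%

79.3 %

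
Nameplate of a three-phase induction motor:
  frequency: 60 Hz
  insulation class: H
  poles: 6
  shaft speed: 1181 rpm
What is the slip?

1.58 %

n_s = 120f/p = 120×60/6 = 1200 rpm
s = (n_s − n)/n_s = (1200 − 1181)/1200 = 0.0158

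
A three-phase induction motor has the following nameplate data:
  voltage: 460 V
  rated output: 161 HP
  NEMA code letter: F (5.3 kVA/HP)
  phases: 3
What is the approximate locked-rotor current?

S_LR = 5.3 × 161 = 853.3 kVA
I_LR = S_LR/(√3·V_L) = 853300/(1.732×460) = 1070 A

1070 A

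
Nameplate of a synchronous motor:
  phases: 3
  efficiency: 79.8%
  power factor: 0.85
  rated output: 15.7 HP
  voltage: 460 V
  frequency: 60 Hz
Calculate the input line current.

21.7 A

P_out = 15.7 × 746 = 11712 W
P_in = P_out / η = 11712 / 0.798 = 14677 W
I_L = P_in / (√3·V_L·cosφ) = 14677 / (1.732 × 460 × 0.85) = 21.7 A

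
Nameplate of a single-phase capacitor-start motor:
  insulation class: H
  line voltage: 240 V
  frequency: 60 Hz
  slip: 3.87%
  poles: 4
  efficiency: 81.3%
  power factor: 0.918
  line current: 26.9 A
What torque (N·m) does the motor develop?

26.6 N·m

P_in = V·I·cosφ = 240 × 26.9 × 0.918 = 5927 W
P_out = η·P_in = 0.813 × 5927 = 4819 W
n_s = 120×60/4 = 1800 rpm; n = 1800×(1−0.0387) = 1730 rpm
ω = 2π×1730/60 = 181.2 rad/s
τ = P_out/ω = 4819/181.2 = 26.6 N·m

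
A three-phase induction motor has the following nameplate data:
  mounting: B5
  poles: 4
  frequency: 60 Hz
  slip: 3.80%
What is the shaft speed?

1732 rpm

n_s = 120f/p = 120×60/4 = 1800 rpm
n = n_s(1 − s) = 1800 × (1 − 0.038) = 1732 rpm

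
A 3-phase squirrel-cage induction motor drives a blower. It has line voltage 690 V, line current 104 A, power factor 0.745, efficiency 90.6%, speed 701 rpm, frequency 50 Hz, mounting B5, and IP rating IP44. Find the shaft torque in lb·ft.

843 lb·ft

P_in = √3·V·I·cosφ = 1.732 × 690 × 104 × 0.745 = 92595 W
P_out = η·P_in = 0.906 × 92595 = 83891 W
n = 701 rpm
ω = 2π×701/60 = 73.41 rad/s
τ = P_out/ω = 83891/73.41 = 1143 N·m
In lb·ft: 1143/1.356 = 843 lb·ft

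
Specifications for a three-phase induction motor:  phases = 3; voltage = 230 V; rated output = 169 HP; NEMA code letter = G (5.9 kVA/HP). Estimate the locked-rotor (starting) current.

2500 A

S_LR = 5.9 × 169 = 997.1 kVA
I_LR = S_LR/(√3·V_L) = 997100/(1.732×230) = 2500 A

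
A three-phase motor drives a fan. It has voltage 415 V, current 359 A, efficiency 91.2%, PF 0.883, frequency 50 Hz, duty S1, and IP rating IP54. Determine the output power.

208 kW

P_in = √3·V·I·cosφ = 1.732 × 415 × 359 × 0.883 = 227851 W
P_out = η·P_in = 0.912 × 227851 = 207800 W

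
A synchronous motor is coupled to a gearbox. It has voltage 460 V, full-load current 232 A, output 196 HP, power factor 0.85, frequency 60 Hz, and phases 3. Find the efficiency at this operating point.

P_out = 196 × 746 = 146216 W
P_in = √3·V_L·I_L·cosφ = 1.732 × 460 × 232 × 0.85 = 157113 W
η = P_out / P_in = 146216 / 157113 = 0.931 = 93.1%

93.1 %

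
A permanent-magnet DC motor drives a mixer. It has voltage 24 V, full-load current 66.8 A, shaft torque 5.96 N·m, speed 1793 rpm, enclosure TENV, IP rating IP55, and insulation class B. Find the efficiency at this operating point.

ω = 2π × 1793/60 = 187.8 rad/s; P_out = τω = 5.96 × 187.8 = 1119 W
P_in = V·I = 24 × 66.8 = 1603 W
η = P_out / P_in = 1119 / 1603 = 0.698 = 69.8%

69.8 %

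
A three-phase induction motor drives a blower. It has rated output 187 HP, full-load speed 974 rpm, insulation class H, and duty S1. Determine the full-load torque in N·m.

P_out = 187 × 746 = 139502 W
ω = 2π × 974/60 = 102 rad/s
τ = P_out/ω = 139502/102 = 1370 N·m

1370 N·m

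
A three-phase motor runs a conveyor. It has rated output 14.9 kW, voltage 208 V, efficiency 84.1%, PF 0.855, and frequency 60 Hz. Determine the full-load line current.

57.5 A

P_out = 14.9 kW = 14900 W
P_in = P_out / η = 14900 / 0.841 = 17717 W
I_L = P_in / (√3·V_L·cosφ) = 17717 / (1.732 × 208 × 0.855) = 57.5 A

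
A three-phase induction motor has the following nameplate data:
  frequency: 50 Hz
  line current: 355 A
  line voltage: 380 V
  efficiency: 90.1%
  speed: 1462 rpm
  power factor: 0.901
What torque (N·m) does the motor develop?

1240 N·m

P_in = √3·V·I·cosφ = 1.732 × 380 × 355 × 0.901 = 210516 W
P_out = η·P_in = 0.901 × 210516 = 189675 W
n = 1462 rpm
ω = 2π×1462/60 = 153.1 rad/s
τ = P_out/ω = 189675/153.1 = 1240 N·m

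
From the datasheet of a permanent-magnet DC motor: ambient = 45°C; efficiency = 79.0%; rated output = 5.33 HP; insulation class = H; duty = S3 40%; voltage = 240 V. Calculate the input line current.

21 A

P_out = 5.33 × 746 = 3976 W
P_in = P_out / η = 3976 / 0.790 = 5033 W
I = P_in / V = 5033 / 240 = 21 A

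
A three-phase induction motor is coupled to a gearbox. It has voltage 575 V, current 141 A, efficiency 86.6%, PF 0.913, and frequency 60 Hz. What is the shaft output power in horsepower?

P_in = √3·V·I·cosφ = 1.732 × 575 × 141 × 0.913 = 128205 W
P_out = η·P_in = 0.866 × 128205 = 111026 W
= 111026/746 = 149 HP

149 HP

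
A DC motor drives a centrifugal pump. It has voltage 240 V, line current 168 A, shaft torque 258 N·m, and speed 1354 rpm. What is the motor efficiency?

90.7 %

ω = 2π × 1354/60 = 141.8 rad/s; P_out = τω = 258 × 141.8 = 36584 W
P_in = V·I = 240 × 168 = 40320 W
η = P_out / P_in = 36584 / 40320 = 0.907 = 90.7%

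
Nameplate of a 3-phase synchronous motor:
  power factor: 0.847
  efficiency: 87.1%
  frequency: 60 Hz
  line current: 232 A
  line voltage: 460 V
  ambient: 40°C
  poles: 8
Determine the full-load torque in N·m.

P_in = √3·V·I·cosφ = 1.732 × 460 × 232 × 0.847 = 156559 W
P_out = η·P_in = 0.871 × 156559 = 136363 W
n = n_s = 120×60/8 = 900 rpm (synchronous)
ω = 2π×900/60 = 94.25 rad/s
τ = P_out/ω = 136363/94.25 = 1450 N·m

1450 N·m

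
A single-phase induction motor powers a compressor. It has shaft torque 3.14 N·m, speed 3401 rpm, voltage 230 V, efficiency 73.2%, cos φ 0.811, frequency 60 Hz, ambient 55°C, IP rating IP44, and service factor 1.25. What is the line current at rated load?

ω = 2π×3401/60 = 356.2 rad/s; P_out = τω = 3.14 × 356.2 = 1118 W
P_in = P_out / η = 1118 / 0.732 = 1527 W
I = P_in / (V·cosφ) = 1527 / (230 × 0.811) = 8.19 A

8.19 A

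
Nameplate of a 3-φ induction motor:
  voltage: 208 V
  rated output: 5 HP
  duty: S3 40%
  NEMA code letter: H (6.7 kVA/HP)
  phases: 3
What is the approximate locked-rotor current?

93 A

S_LR = 6.7 × 5 = 33.5 kVA
I_LR = S_LR/(√3·V_L) = 33500/(1.732×208) = 93 A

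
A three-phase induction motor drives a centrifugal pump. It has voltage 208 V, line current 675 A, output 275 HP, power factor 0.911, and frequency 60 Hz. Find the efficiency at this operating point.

P_out = 275 × 746 = 205150 W
P_in = √3·V_L·I_L·cosφ = 1.732 × 208 × 675 × 0.911 = 221530 W
η = P_out / P_in = 205150 / 221530 = 0.926 = 92.6%

92.6 %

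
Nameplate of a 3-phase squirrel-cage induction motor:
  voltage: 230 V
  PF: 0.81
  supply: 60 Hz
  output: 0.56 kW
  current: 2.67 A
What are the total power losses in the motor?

302 W

P_in = √3·V·I·cosφ = 1.732×230×2.67×0.81 = 862 W
P_out = 560 W
Losses = P_in − P_out = 862 − 560 = 302 W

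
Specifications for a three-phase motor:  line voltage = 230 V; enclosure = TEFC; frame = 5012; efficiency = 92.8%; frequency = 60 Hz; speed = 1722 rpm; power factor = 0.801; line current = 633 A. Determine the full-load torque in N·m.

1040 N·m

P_in = √3·V·I·cosφ = 1.732 × 230 × 633 × 0.801 = 201982 W
P_out = η·P_in = 0.928 × 201982 = 187439 W
n = 1722 rpm
ω = 2π×1722/60 = 180.3 rad/s
τ = P_out/ω = 187439/180.3 = 1040 N·m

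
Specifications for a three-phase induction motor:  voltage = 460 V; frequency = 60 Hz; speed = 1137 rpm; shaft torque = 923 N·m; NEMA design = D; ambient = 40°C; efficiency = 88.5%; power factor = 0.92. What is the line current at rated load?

ω = 2π×1137/60 = 119.1 rad/s; P_out = τω = 923 × 119.1 = 109929 W
P_in = P_out / η = 109929 / 0.885 = 124214 W
I_L = P_in / (√3·V_L·cosφ) = 124214 / (1.732 × 460 × 0.92) = 169 A

169 A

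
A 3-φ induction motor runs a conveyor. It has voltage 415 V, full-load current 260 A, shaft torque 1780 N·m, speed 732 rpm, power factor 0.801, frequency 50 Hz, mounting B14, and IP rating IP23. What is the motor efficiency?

91.1 %

ω = 2π × 732/60 = 76.65 rad/s; P_out = τω = 1780 × 76.65 = 136437 W
P_in = √3·V_L·I_L·cosφ = 1.732 × 415 × 260 × 0.801 = 149693 W
η = P_out / P_in = 136437 / 149693 = 0.911 = 91.1%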